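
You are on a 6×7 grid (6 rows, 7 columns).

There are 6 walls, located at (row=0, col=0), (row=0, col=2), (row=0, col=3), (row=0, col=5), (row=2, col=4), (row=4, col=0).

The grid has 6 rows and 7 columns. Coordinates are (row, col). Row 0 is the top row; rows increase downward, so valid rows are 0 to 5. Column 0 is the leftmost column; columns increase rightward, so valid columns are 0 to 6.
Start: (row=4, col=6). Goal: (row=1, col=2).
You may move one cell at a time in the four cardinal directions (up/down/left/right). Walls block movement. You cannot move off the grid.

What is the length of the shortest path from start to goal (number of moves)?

BFS from (row=4, col=6) until reaching (row=1, col=2):
  Distance 0: (row=4, col=6)
  Distance 1: (row=3, col=6), (row=4, col=5), (row=5, col=6)
  Distance 2: (row=2, col=6), (row=3, col=5), (row=4, col=4), (row=5, col=5)
  Distance 3: (row=1, col=6), (row=2, col=5), (row=3, col=4), (row=4, col=3), (row=5, col=4)
  Distance 4: (row=0, col=6), (row=1, col=5), (row=3, col=3), (row=4, col=2), (row=5, col=3)
  Distance 5: (row=1, col=4), (row=2, col=3), (row=3, col=2), (row=4, col=1), (row=5, col=2)
  Distance 6: (row=0, col=4), (row=1, col=3), (row=2, col=2), (row=3, col=1), (row=5, col=1)
  Distance 7: (row=1, col=2), (row=2, col=1), (row=3, col=0), (row=5, col=0)  <- goal reached here
One shortest path (7 moves): (row=4, col=6) -> (row=4, col=5) -> (row=4, col=4) -> (row=4, col=3) -> (row=4, col=2) -> (row=3, col=2) -> (row=2, col=2) -> (row=1, col=2)

Answer: Shortest path length: 7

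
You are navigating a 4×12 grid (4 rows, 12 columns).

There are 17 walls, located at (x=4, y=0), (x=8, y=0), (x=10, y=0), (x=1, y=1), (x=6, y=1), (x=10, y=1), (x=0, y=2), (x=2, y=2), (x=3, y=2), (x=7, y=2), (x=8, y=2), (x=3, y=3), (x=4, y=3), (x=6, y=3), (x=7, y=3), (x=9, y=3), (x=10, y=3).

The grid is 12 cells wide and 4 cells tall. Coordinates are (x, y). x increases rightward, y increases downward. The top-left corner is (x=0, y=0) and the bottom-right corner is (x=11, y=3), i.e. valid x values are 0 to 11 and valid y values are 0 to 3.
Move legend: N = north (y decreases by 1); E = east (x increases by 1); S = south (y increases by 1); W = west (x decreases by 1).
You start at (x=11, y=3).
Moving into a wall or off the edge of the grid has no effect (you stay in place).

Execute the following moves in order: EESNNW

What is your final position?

Start: (x=11, y=3)
  E (east): blocked, stay at (x=11, y=3)
  E (east): blocked, stay at (x=11, y=3)
  S (south): blocked, stay at (x=11, y=3)
  N (north): (x=11, y=3) -> (x=11, y=2)
  N (north): (x=11, y=2) -> (x=11, y=1)
  W (west): blocked, stay at (x=11, y=1)
Final: (x=11, y=1)

Answer: Final position: (x=11, y=1)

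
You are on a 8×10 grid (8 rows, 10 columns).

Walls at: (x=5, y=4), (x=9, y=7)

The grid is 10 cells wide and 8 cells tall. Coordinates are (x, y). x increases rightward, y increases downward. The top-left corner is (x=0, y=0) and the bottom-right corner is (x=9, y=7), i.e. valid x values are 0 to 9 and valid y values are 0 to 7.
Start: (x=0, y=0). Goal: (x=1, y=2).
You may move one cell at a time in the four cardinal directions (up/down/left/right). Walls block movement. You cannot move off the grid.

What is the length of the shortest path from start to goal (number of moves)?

BFS from (x=0, y=0) until reaching (x=1, y=2):
  Distance 0: (x=0, y=0)
  Distance 1: (x=1, y=0), (x=0, y=1)
  Distance 2: (x=2, y=0), (x=1, y=1), (x=0, y=2)
  Distance 3: (x=3, y=0), (x=2, y=1), (x=1, y=2), (x=0, y=3)  <- goal reached here
One shortest path (3 moves): (x=0, y=0) -> (x=1, y=0) -> (x=1, y=1) -> (x=1, y=2)

Answer: Shortest path length: 3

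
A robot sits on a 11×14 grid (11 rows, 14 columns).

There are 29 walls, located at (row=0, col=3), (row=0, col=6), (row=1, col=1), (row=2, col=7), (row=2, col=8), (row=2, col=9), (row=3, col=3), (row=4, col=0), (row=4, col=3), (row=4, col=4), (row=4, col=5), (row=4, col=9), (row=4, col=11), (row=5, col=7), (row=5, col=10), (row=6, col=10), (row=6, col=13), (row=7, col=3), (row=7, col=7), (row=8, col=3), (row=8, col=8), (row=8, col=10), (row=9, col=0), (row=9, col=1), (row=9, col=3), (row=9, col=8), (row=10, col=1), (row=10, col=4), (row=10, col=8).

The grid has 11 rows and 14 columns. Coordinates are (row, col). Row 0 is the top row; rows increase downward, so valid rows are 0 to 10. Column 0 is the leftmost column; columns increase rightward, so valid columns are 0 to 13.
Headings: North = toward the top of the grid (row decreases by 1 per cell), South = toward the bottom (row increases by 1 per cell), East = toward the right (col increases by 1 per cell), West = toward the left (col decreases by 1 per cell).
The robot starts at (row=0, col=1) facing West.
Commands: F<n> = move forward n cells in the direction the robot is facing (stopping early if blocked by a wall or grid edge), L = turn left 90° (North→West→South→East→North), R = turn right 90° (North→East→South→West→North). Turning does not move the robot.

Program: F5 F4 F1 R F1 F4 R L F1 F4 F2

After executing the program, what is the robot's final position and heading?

Start: (row=0, col=1), facing West
  F5: move forward 1/5 (blocked), now at (row=0, col=0)
  F4: move forward 0/4 (blocked), now at (row=0, col=0)
  F1: move forward 0/1 (blocked), now at (row=0, col=0)
  R: turn right, now facing North
  F1: move forward 0/1 (blocked), now at (row=0, col=0)
  F4: move forward 0/4 (blocked), now at (row=0, col=0)
  R: turn right, now facing East
  L: turn left, now facing North
  F1: move forward 0/1 (blocked), now at (row=0, col=0)
  F4: move forward 0/4 (blocked), now at (row=0, col=0)
  F2: move forward 0/2 (blocked), now at (row=0, col=0)
Final: (row=0, col=0), facing North

Answer: Final position: (row=0, col=0), facing North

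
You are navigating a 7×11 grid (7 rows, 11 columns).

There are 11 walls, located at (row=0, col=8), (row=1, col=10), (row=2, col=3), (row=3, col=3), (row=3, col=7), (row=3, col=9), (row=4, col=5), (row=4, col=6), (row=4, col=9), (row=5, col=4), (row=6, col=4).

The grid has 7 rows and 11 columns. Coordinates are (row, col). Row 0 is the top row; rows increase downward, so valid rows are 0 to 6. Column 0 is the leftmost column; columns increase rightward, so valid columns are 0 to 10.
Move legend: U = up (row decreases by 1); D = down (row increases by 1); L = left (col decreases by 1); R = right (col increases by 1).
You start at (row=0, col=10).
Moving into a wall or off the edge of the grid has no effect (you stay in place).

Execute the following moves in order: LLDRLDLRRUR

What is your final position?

Answer: Final position: (row=1, col=9)

Derivation:
Start: (row=0, col=10)
  L (left): (row=0, col=10) -> (row=0, col=9)
  L (left): blocked, stay at (row=0, col=9)
  D (down): (row=0, col=9) -> (row=1, col=9)
  R (right): blocked, stay at (row=1, col=9)
  L (left): (row=1, col=9) -> (row=1, col=8)
  D (down): (row=1, col=8) -> (row=2, col=8)
  L (left): (row=2, col=8) -> (row=2, col=7)
  R (right): (row=2, col=7) -> (row=2, col=8)
  R (right): (row=2, col=8) -> (row=2, col=9)
  U (up): (row=2, col=9) -> (row=1, col=9)
  R (right): blocked, stay at (row=1, col=9)
Final: (row=1, col=9)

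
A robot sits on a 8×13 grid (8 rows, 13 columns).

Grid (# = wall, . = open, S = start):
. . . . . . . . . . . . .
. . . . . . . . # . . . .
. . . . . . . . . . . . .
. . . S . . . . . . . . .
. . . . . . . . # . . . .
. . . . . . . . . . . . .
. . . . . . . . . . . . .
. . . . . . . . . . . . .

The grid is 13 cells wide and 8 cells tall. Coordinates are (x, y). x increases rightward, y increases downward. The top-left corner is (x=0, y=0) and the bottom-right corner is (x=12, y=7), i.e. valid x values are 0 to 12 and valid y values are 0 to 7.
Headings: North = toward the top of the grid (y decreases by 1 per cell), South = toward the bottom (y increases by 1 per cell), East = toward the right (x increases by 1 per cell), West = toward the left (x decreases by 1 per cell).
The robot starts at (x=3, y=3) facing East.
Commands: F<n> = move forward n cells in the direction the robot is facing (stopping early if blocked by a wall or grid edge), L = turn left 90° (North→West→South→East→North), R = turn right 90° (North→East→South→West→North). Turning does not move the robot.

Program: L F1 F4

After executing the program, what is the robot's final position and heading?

Start: (x=3, y=3), facing East
  L: turn left, now facing North
  F1: move forward 1, now at (x=3, y=2)
  F4: move forward 2/4 (blocked), now at (x=3, y=0)
Final: (x=3, y=0), facing North

Answer: Final position: (x=3, y=0), facing North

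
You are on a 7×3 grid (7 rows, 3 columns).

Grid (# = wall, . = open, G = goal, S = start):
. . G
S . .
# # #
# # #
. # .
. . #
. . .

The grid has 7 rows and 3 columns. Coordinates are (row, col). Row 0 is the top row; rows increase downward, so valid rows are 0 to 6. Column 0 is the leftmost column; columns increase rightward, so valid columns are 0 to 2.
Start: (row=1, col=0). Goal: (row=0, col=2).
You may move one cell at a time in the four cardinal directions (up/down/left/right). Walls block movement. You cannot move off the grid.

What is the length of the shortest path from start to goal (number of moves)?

BFS from (row=1, col=0) until reaching (row=0, col=2):
  Distance 0: (row=1, col=0)
  Distance 1: (row=0, col=0), (row=1, col=1)
  Distance 2: (row=0, col=1), (row=1, col=2)
  Distance 3: (row=0, col=2)  <- goal reached here
One shortest path (3 moves): (row=1, col=0) -> (row=1, col=1) -> (row=1, col=2) -> (row=0, col=2)

Answer: Shortest path length: 3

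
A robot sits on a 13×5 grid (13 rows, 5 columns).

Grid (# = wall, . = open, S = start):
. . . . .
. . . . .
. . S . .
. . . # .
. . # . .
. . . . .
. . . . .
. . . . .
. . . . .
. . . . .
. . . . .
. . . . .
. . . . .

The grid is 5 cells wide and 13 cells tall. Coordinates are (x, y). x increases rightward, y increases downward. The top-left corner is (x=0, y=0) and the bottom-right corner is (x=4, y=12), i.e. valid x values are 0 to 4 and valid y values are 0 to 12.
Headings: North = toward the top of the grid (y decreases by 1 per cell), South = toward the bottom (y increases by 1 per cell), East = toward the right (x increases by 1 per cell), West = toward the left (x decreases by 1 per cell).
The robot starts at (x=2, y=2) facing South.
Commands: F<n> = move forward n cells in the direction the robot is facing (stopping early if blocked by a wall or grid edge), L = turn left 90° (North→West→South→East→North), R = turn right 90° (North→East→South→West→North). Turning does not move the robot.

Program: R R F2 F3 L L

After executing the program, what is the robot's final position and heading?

Answer: Final position: (x=2, y=0), facing South

Derivation:
Start: (x=2, y=2), facing South
  R: turn right, now facing West
  R: turn right, now facing North
  F2: move forward 2, now at (x=2, y=0)
  F3: move forward 0/3 (blocked), now at (x=2, y=0)
  L: turn left, now facing West
  L: turn left, now facing South
Final: (x=2, y=0), facing South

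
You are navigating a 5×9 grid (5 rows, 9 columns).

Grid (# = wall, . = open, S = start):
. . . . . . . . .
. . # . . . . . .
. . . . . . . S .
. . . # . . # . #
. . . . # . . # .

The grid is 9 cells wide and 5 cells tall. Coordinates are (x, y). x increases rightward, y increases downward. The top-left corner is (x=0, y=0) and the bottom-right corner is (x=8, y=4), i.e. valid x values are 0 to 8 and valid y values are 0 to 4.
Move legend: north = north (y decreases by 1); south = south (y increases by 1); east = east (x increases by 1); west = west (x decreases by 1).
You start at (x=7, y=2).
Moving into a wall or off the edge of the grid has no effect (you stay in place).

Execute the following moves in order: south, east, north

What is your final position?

Start: (x=7, y=2)
  south (south): (x=7, y=2) -> (x=7, y=3)
  east (east): blocked, stay at (x=7, y=3)
  north (north): (x=7, y=3) -> (x=7, y=2)
Final: (x=7, y=2)

Answer: Final position: (x=7, y=2)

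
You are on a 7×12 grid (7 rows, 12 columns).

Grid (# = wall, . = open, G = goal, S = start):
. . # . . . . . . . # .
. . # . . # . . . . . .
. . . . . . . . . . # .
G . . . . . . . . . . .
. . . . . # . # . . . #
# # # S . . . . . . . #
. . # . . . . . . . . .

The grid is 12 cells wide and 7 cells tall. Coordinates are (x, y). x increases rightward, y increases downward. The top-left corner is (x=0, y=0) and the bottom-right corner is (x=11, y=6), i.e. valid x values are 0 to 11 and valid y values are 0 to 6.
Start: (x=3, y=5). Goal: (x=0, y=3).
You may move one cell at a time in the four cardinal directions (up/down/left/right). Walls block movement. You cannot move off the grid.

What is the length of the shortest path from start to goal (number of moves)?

Answer: Shortest path length: 5

Derivation:
BFS from (x=3, y=5) until reaching (x=0, y=3):
  Distance 0: (x=3, y=5)
  Distance 1: (x=3, y=4), (x=4, y=5), (x=3, y=6)
  Distance 2: (x=3, y=3), (x=2, y=4), (x=4, y=4), (x=5, y=5), (x=4, y=6)
  Distance 3: (x=3, y=2), (x=2, y=3), (x=4, y=3), (x=1, y=4), (x=6, y=5), (x=5, y=6)
  Distance 4: (x=3, y=1), (x=2, y=2), (x=4, y=2), (x=1, y=3), (x=5, y=3), (x=0, y=4), (x=6, y=4), (x=7, y=5), (x=6, y=6)
  Distance 5: (x=3, y=0), (x=4, y=1), (x=1, y=2), (x=5, y=2), (x=0, y=3), (x=6, y=3), (x=8, y=5), (x=7, y=6)  <- goal reached here
One shortest path (5 moves): (x=3, y=5) -> (x=3, y=4) -> (x=2, y=4) -> (x=1, y=4) -> (x=0, y=4) -> (x=0, y=3)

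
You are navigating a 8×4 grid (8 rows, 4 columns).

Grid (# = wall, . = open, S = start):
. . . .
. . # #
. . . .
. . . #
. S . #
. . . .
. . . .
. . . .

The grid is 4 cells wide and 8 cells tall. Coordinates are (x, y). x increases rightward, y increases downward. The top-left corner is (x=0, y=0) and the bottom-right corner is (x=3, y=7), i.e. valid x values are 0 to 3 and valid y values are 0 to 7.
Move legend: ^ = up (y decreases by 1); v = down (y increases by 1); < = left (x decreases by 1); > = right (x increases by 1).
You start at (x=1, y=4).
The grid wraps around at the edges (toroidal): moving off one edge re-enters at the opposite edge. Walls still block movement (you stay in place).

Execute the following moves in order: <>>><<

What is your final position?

Answer: Final position: (x=0, y=4)

Derivation:
Start: (x=1, y=4)
  < (left): (x=1, y=4) -> (x=0, y=4)
  > (right): (x=0, y=4) -> (x=1, y=4)
  > (right): (x=1, y=4) -> (x=2, y=4)
  > (right): blocked, stay at (x=2, y=4)
  < (left): (x=2, y=4) -> (x=1, y=4)
  < (left): (x=1, y=4) -> (x=0, y=4)
Final: (x=0, y=4)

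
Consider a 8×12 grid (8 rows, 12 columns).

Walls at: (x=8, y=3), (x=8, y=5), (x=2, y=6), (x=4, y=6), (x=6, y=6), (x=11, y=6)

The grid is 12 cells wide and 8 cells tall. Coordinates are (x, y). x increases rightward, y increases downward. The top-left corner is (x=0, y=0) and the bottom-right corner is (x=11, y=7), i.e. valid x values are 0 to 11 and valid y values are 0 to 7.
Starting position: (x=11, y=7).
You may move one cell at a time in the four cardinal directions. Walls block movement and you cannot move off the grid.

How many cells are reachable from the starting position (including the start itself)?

BFS flood-fill from (x=11, y=7):
  Distance 0: (x=11, y=7)
  Distance 1: (x=10, y=7)
  Distance 2: (x=10, y=6), (x=9, y=7)
  Distance 3: (x=10, y=5), (x=9, y=6), (x=8, y=7)
  Distance 4: (x=10, y=4), (x=9, y=5), (x=11, y=5), (x=8, y=6), (x=7, y=7)
  Distance 5: (x=10, y=3), (x=9, y=4), (x=11, y=4), (x=7, y=6), (x=6, y=7)
  Distance 6: (x=10, y=2), (x=9, y=3), (x=11, y=3), (x=8, y=4), (x=7, y=5), (x=5, y=7)
  Distance 7: (x=10, y=1), (x=9, y=2), (x=11, y=2), (x=7, y=4), (x=6, y=5), (x=5, y=6), (x=4, y=7)
  Distance 8: (x=10, y=0), (x=9, y=1), (x=11, y=1), (x=8, y=2), (x=7, y=3), (x=6, y=4), (x=5, y=5), (x=3, y=7)
  Distance 9: (x=9, y=0), (x=11, y=0), (x=8, y=1), (x=7, y=2), (x=6, y=3), (x=5, y=4), (x=4, y=5), (x=3, y=6), (x=2, y=7)
  Distance 10: (x=8, y=0), (x=7, y=1), (x=6, y=2), (x=5, y=3), (x=4, y=4), (x=3, y=5), (x=1, y=7)
  Distance 11: (x=7, y=0), (x=6, y=1), (x=5, y=2), (x=4, y=3), (x=3, y=4), (x=2, y=5), (x=1, y=6), (x=0, y=7)
  Distance 12: (x=6, y=0), (x=5, y=1), (x=4, y=2), (x=3, y=3), (x=2, y=4), (x=1, y=5), (x=0, y=6)
  Distance 13: (x=5, y=0), (x=4, y=1), (x=3, y=2), (x=2, y=3), (x=1, y=4), (x=0, y=5)
  Distance 14: (x=4, y=0), (x=3, y=1), (x=2, y=2), (x=1, y=3), (x=0, y=4)
  Distance 15: (x=3, y=0), (x=2, y=1), (x=1, y=2), (x=0, y=3)
  Distance 16: (x=2, y=0), (x=1, y=1), (x=0, y=2)
  Distance 17: (x=1, y=0), (x=0, y=1)
  Distance 18: (x=0, y=0)
Total reachable: 90 (grid has 90 open cells total)

Answer: Reachable cells: 90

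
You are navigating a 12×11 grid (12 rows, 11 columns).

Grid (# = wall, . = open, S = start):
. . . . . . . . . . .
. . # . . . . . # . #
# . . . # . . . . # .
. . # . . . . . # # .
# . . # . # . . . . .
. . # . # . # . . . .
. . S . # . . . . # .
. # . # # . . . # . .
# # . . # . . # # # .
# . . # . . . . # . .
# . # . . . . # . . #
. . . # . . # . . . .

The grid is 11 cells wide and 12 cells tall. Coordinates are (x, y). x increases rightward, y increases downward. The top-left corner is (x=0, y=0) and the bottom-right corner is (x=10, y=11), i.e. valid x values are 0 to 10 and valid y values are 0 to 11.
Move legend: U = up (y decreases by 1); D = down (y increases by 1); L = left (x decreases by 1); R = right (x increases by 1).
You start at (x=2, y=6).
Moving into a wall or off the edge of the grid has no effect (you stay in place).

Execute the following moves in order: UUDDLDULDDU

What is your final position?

Start: (x=2, y=6)
  U (up): blocked, stay at (x=2, y=6)
  U (up): blocked, stay at (x=2, y=6)
  D (down): (x=2, y=6) -> (x=2, y=7)
  D (down): (x=2, y=7) -> (x=2, y=8)
  L (left): blocked, stay at (x=2, y=8)
  D (down): (x=2, y=8) -> (x=2, y=9)
  U (up): (x=2, y=9) -> (x=2, y=8)
  L (left): blocked, stay at (x=2, y=8)
  D (down): (x=2, y=8) -> (x=2, y=9)
  D (down): blocked, stay at (x=2, y=9)
  U (up): (x=2, y=9) -> (x=2, y=8)
Final: (x=2, y=8)

Answer: Final position: (x=2, y=8)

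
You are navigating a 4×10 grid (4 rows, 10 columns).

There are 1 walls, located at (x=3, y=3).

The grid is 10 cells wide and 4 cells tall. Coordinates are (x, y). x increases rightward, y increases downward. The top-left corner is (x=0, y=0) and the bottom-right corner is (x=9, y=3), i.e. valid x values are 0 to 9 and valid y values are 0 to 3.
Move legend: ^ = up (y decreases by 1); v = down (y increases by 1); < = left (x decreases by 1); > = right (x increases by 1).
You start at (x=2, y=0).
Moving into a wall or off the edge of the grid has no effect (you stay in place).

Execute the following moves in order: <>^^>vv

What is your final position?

Start: (x=2, y=0)
  < (left): (x=2, y=0) -> (x=1, y=0)
  > (right): (x=1, y=0) -> (x=2, y=0)
  ^ (up): blocked, stay at (x=2, y=0)
  ^ (up): blocked, stay at (x=2, y=0)
  > (right): (x=2, y=0) -> (x=3, y=0)
  v (down): (x=3, y=0) -> (x=3, y=1)
  v (down): (x=3, y=1) -> (x=3, y=2)
Final: (x=3, y=2)

Answer: Final position: (x=3, y=2)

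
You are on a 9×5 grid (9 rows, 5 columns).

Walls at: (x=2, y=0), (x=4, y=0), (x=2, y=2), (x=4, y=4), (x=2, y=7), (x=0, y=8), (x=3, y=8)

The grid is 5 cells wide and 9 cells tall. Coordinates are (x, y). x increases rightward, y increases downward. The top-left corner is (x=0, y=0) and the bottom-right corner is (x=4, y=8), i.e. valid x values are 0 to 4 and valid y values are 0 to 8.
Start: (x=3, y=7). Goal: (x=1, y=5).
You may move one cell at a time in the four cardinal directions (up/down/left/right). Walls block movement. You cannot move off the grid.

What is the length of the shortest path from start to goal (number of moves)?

Answer: Shortest path length: 4

Derivation:
BFS from (x=3, y=7) until reaching (x=1, y=5):
  Distance 0: (x=3, y=7)
  Distance 1: (x=3, y=6), (x=4, y=7)
  Distance 2: (x=3, y=5), (x=2, y=6), (x=4, y=6), (x=4, y=8)
  Distance 3: (x=3, y=4), (x=2, y=5), (x=4, y=5), (x=1, y=6)
  Distance 4: (x=3, y=3), (x=2, y=4), (x=1, y=5), (x=0, y=6), (x=1, y=7)  <- goal reached here
One shortest path (4 moves): (x=3, y=7) -> (x=3, y=6) -> (x=2, y=6) -> (x=1, y=6) -> (x=1, y=5)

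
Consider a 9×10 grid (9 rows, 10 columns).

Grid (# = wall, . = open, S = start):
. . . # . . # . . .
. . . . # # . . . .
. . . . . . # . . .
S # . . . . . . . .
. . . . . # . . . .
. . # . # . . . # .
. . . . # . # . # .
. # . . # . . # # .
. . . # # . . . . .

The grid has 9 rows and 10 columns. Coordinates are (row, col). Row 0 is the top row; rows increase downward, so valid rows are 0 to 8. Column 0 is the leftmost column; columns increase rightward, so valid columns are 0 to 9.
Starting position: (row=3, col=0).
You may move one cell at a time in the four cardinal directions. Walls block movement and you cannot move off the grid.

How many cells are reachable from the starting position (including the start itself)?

BFS flood-fill from (row=3, col=0):
  Distance 0: (row=3, col=0)
  Distance 1: (row=2, col=0), (row=4, col=0)
  Distance 2: (row=1, col=0), (row=2, col=1), (row=4, col=1), (row=5, col=0)
  Distance 3: (row=0, col=0), (row=1, col=1), (row=2, col=2), (row=4, col=2), (row=5, col=1), (row=6, col=0)
  Distance 4: (row=0, col=1), (row=1, col=2), (row=2, col=3), (row=3, col=2), (row=4, col=3), (row=6, col=1), (row=7, col=0)
  Distance 5: (row=0, col=2), (row=1, col=3), (row=2, col=4), (row=3, col=3), (row=4, col=4), (row=5, col=3), (row=6, col=2), (row=8, col=0)
  Distance 6: (row=2, col=5), (row=3, col=4), (row=6, col=3), (row=7, col=2), (row=8, col=1)
  Distance 7: (row=3, col=5), (row=7, col=3), (row=8, col=2)
  Distance 8: (row=3, col=6)
  Distance 9: (row=3, col=7), (row=4, col=6)
  Distance 10: (row=2, col=7), (row=3, col=8), (row=4, col=7), (row=5, col=6)
  Distance 11: (row=1, col=7), (row=2, col=8), (row=3, col=9), (row=4, col=8), (row=5, col=5), (row=5, col=7)
  Distance 12: (row=0, col=7), (row=1, col=6), (row=1, col=8), (row=2, col=9), (row=4, col=9), (row=6, col=5), (row=6, col=7)
  Distance 13: (row=0, col=8), (row=1, col=9), (row=5, col=9), (row=7, col=5)
  Distance 14: (row=0, col=9), (row=6, col=9), (row=7, col=6), (row=8, col=5)
  Distance 15: (row=7, col=9), (row=8, col=6)
  Distance 16: (row=8, col=7), (row=8, col=9)
  Distance 17: (row=8, col=8)
Total reachable: 69 (grid has 71 open cells total)

Answer: Reachable cells: 69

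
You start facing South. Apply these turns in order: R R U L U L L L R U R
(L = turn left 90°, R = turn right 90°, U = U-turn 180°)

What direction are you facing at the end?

Answer: Final heading: North

Derivation:
Start: South
  R (right (90° clockwise)) -> West
  R (right (90° clockwise)) -> North
  U (U-turn (180°)) -> South
  L (left (90° counter-clockwise)) -> East
  U (U-turn (180°)) -> West
  L (left (90° counter-clockwise)) -> South
  L (left (90° counter-clockwise)) -> East
  L (left (90° counter-clockwise)) -> North
  R (right (90° clockwise)) -> East
  U (U-turn (180°)) -> West
  R (right (90° clockwise)) -> North
Final: North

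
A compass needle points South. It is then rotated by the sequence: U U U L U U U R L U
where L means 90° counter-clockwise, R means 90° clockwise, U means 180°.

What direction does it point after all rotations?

Answer: Final heading: West

Derivation:
Start: South
  U (U-turn (180°)) -> North
  U (U-turn (180°)) -> South
  U (U-turn (180°)) -> North
  L (left (90° counter-clockwise)) -> West
  U (U-turn (180°)) -> East
  U (U-turn (180°)) -> West
  U (U-turn (180°)) -> East
  R (right (90° clockwise)) -> South
  L (left (90° counter-clockwise)) -> East
  U (U-turn (180°)) -> West
Final: West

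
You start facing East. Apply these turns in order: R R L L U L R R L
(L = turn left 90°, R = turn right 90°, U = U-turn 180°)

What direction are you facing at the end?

Answer: Final heading: West

Derivation:
Start: East
  R (right (90° clockwise)) -> South
  R (right (90° clockwise)) -> West
  L (left (90° counter-clockwise)) -> South
  L (left (90° counter-clockwise)) -> East
  U (U-turn (180°)) -> West
  L (left (90° counter-clockwise)) -> South
  R (right (90° clockwise)) -> West
  R (right (90° clockwise)) -> North
  L (left (90° counter-clockwise)) -> West
Final: West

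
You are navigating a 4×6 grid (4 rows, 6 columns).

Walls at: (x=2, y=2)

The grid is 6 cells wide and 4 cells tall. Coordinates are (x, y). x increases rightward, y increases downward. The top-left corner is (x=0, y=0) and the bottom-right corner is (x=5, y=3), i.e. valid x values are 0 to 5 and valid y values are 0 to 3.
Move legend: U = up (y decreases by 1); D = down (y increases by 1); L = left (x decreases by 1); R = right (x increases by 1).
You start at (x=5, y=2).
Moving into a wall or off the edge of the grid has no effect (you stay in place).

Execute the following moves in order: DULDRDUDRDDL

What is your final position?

Answer: Final position: (x=4, y=3)

Derivation:
Start: (x=5, y=2)
  D (down): (x=5, y=2) -> (x=5, y=3)
  U (up): (x=5, y=3) -> (x=5, y=2)
  L (left): (x=5, y=2) -> (x=4, y=2)
  D (down): (x=4, y=2) -> (x=4, y=3)
  R (right): (x=4, y=3) -> (x=5, y=3)
  D (down): blocked, stay at (x=5, y=3)
  U (up): (x=5, y=3) -> (x=5, y=2)
  D (down): (x=5, y=2) -> (x=5, y=3)
  R (right): blocked, stay at (x=5, y=3)
  D (down): blocked, stay at (x=5, y=3)
  D (down): blocked, stay at (x=5, y=3)
  L (left): (x=5, y=3) -> (x=4, y=3)
Final: (x=4, y=3)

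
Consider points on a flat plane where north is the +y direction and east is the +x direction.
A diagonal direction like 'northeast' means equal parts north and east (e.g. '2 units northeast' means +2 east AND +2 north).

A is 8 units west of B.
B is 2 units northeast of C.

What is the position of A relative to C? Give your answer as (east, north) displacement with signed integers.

Answer: A is at (east=-6, north=2) relative to C.

Derivation:
Place C at the origin (east=0, north=0).
  B is 2 units northeast of C: delta (east=+2, north=+2); B at (east=2, north=2).
  A is 8 units west of B: delta (east=-8, north=+0); A at (east=-6, north=2).
Therefore A relative to C: (east=-6, north=2).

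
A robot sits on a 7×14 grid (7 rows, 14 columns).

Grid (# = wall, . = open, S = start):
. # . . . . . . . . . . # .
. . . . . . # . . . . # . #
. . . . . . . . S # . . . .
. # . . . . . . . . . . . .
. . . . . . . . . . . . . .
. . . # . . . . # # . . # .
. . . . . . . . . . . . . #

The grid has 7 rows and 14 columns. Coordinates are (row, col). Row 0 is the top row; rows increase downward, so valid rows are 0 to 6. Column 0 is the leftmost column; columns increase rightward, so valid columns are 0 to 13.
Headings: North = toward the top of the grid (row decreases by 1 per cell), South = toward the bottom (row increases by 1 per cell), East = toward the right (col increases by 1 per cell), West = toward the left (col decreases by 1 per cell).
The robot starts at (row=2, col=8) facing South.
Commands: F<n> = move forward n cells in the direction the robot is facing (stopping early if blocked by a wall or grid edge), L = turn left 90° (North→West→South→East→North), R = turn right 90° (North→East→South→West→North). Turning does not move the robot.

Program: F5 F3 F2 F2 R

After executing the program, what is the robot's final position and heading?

Start: (row=2, col=8), facing South
  F5: move forward 2/5 (blocked), now at (row=4, col=8)
  F3: move forward 0/3 (blocked), now at (row=4, col=8)
  F2: move forward 0/2 (blocked), now at (row=4, col=8)
  F2: move forward 0/2 (blocked), now at (row=4, col=8)
  R: turn right, now facing West
Final: (row=4, col=8), facing West

Answer: Final position: (row=4, col=8), facing West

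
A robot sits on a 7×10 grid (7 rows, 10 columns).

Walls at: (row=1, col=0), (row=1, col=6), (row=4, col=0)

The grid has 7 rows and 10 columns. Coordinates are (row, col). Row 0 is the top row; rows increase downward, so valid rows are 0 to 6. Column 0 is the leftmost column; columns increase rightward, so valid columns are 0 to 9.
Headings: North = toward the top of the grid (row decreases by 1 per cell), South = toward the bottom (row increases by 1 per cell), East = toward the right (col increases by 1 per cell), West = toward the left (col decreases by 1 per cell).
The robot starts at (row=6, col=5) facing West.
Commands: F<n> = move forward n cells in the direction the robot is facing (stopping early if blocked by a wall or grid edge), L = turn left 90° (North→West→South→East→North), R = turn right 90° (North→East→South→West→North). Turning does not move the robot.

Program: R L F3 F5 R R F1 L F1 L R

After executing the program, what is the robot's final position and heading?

Start: (row=6, col=5), facing West
  R: turn right, now facing North
  L: turn left, now facing West
  F3: move forward 3, now at (row=6, col=2)
  F5: move forward 2/5 (blocked), now at (row=6, col=0)
  R: turn right, now facing North
  R: turn right, now facing East
  F1: move forward 1, now at (row=6, col=1)
  L: turn left, now facing North
  F1: move forward 1, now at (row=5, col=1)
  L: turn left, now facing West
  R: turn right, now facing North
Final: (row=5, col=1), facing North

Answer: Final position: (row=5, col=1), facing North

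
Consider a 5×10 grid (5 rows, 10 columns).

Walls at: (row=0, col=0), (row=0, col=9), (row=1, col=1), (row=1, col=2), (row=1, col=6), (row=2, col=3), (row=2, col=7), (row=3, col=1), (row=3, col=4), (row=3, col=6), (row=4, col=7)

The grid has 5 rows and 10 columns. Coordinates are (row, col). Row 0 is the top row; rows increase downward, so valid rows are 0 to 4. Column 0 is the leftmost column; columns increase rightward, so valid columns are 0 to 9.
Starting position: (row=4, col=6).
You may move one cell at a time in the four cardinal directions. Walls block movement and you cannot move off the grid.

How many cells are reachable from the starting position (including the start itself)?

Answer: Reachable cells: 39

Derivation:
BFS flood-fill from (row=4, col=6):
  Distance 0: (row=4, col=6)
  Distance 1: (row=4, col=5)
  Distance 2: (row=3, col=5), (row=4, col=4)
  Distance 3: (row=2, col=5), (row=4, col=3)
  Distance 4: (row=1, col=5), (row=2, col=4), (row=2, col=6), (row=3, col=3), (row=4, col=2)
  Distance 5: (row=0, col=5), (row=1, col=4), (row=3, col=2), (row=4, col=1)
  Distance 6: (row=0, col=4), (row=0, col=6), (row=1, col=3), (row=2, col=2), (row=4, col=0)
  Distance 7: (row=0, col=3), (row=0, col=7), (row=2, col=1), (row=3, col=0)
  Distance 8: (row=0, col=2), (row=0, col=8), (row=1, col=7), (row=2, col=0)
  Distance 9: (row=0, col=1), (row=1, col=0), (row=1, col=8)
  Distance 10: (row=1, col=9), (row=2, col=8)
  Distance 11: (row=2, col=9), (row=3, col=8)
  Distance 12: (row=3, col=7), (row=3, col=9), (row=4, col=8)
  Distance 13: (row=4, col=9)
Total reachable: 39 (grid has 39 open cells total)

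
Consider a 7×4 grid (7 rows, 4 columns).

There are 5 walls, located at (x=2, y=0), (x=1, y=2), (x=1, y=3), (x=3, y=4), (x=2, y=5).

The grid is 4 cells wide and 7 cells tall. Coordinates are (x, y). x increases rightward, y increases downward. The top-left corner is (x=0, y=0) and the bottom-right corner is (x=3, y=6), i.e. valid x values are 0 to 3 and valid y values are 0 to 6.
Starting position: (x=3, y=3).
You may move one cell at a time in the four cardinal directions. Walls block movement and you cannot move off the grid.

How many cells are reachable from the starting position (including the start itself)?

BFS flood-fill from (x=3, y=3):
  Distance 0: (x=3, y=3)
  Distance 1: (x=3, y=2), (x=2, y=3)
  Distance 2: (x=3, y=1), (x=2, y=2), (x=2, y=4)
  Distance 3: (x=3, y=0), (x=2, y=1), (x=1, y=4)
  Distance 4: (x=1, y=1), (x=0, y=4), (x=1, y=5)
  Distance 5: (x=1, y=0), (x=0, y=1), (x=0, y=3), (x=0, y=5), (x=1, y=6)
  Distance 6: (x=0, y=0), (x=0, y=2), (x=0, y=6), (x=2, y=6)
  Distance 7: (x=3, y=6)
  Distance 8: (x=3, y=5)
Total reachable: 23 (grid has 23 open cells total)

Answer: Reachable cells: 23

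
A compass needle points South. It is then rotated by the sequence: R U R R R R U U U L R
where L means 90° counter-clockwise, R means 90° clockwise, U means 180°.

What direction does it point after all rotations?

Start: South
  R (right (90° clockwise)) -> West
  U (U-turn (180°)) -> East
  R (right (90° clockwise)) -> South
  R (right (90° clockwise)) -> West
  R (right (90° clockwise)) -> North
  R (right (90° clockwise)) -> East
  U (U-turn (180°)) -> West
  U (U-turn (180°)) -> East
  U (U-turn (180°)) -> West
  L (left (90° counter-clockwise)) -> South
  R (right (90° clockwise)) -> West
Final: West

Answer: Final heading: West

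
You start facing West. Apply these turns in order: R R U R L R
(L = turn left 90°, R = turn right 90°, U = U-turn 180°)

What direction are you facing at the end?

Answer: Final heading: North

Derivation:
Start: West
  R (right (90° clockwise)) -> North
  R (right (90° clockwise)) -> East
  U (U-turn (180°)) -> West
  R (right (90° clockwise)) -> North
  L (left (90° counter-clockwise)) -> West
  R (right (90° clockwise)) -> North
Final: North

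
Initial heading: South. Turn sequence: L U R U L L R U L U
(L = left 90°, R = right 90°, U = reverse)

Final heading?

Answer: Final heading: North

Derivation:
Start: South
  L (left (90° counter-clockwise)) -> East
  U (U-turn (180°)) -> West
  R (right (90° clockwise)) -> North
  U (U-turn (180°)) -> South
  L (left (90° counter-clockwise)) -> East
  L (left (90° counter-clockwise)) -> North
  R (right (90° clockwise)) -> East
  U (U-turn (180°)) -> West
  L (left (90° counter-clockwise)) -> South
  U (U-turn (180°)) -> North
Final: North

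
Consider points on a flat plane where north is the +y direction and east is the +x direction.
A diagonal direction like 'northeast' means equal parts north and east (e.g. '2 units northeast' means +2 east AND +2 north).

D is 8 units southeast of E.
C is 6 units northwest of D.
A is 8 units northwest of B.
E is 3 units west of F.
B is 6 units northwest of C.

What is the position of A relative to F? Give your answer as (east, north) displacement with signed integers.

Answer: A is at (east=-15, north=12) relative to F.

Derivation:
Place F at the origin (east=0, north=0).
  E is 3 units west of F: delta (east=-3, north=+0); E at (east=-3, north=0).
  D is 8 units southeast of E: delta (east=+8, north=-8); D at (east=5, north=-8).
  C is 6 units northwest of D: delta (east=-6, north=+6); C at (east=-1, north=-2).
  B is 6 units northwest of C: delta (east=-6, north=+6); B at (east=-7, north=4).
  A is 8 units northwest of B: delta (east=-8, north=+8); A at (east=-15, north=12).
Therefore A relative to F: (east=-15, north=12).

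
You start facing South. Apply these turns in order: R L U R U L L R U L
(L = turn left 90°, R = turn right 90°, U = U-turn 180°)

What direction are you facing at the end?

Answer: Final heading: West

Derivation:
Start: South
  R (right (90° clockwise)) -> West
  L (left (90° counter-clockwise)) -> South
  U (U-turn (180°)) -> North
  R (right (90° clockwise)) -> East
  U (U-turn (180°)) -> West
  L (left (90° counter-clockwise)) -> South
  L (left (90° counter-clockwise)) -> East
  R (right (90° clockwise)) -> South
  U (U-turn (180°)) -> North
  L (left (90° counter-clockwise)) -> West
Final: West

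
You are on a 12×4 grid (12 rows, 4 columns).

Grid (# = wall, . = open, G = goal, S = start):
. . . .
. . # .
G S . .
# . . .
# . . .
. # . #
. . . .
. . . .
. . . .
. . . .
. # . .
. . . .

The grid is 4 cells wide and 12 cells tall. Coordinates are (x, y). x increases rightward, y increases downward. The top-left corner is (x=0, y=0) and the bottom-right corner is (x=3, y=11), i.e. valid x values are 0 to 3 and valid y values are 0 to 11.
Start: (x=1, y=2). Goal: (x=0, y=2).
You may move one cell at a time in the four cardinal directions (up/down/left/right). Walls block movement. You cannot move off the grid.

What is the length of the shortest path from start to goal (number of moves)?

Answer: Shortest path length: 1

Derivation:
BFS from (x=1, y=2) until reaching (x=0, y=2):
  Distance 0: (x=1, y=2)
  Distance 1: (x=1, y=1), (x=0, y=2), (x=2, y=2), (x=1, y=3)  <- goal reached here
One shortest path (1 moves): (x=1, y=2) -> (x=0, y=2)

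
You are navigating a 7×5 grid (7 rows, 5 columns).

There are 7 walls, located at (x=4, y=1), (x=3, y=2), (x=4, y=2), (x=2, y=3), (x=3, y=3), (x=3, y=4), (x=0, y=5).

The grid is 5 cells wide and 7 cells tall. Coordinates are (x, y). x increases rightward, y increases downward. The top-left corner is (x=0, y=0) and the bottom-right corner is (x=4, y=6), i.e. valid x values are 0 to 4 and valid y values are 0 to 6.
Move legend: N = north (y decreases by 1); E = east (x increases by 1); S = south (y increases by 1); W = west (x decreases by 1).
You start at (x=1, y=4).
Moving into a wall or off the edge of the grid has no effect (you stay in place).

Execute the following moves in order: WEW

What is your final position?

Answer: Final position: (x=0, y=4)

Derivation:
Start: (x=1, y=4)
  W (west): (x=1, y=4) -> (x=0, y=4)
  E (east): (x=0, y=4) -> (x=1, y=4)
  W (west): (x=1, y=4) -> (x=0, y=4)
Final: (x=0, y=4)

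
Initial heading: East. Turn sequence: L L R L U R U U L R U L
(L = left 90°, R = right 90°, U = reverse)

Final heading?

Answer: Final heading: West

Derivation:
Start: East
  L (left (90° counter-clockwise)) -> North
  L (left (90° counter-clockwise)) -> West
  R (right (90° clockwise)) -> North
  L (left (90° counter-clockwise)) -> West
  U (U-turn (180°)) -> East
  R (right (90° clockwise)) -> South
  U (U-turn (180°)) -> North
  U (U-turn (180°)) -> South
  L (left (90° counter-clockwise)) -> East
  R (right (90° clockwise)) -> South
  U (U-turn (180°)) -> North
  L (left (90° counter-clockwise)) -> West
Final: West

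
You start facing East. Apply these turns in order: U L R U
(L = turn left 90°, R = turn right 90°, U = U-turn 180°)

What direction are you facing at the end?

Start: East
  U (U-turn (180°)) -> West
  L (left (90° counter-clockwise)) -> South
  R (right (90° clockwise)) -> West
  U (U-turn (180°)) -> East
Final: East

Answer: Final heading: East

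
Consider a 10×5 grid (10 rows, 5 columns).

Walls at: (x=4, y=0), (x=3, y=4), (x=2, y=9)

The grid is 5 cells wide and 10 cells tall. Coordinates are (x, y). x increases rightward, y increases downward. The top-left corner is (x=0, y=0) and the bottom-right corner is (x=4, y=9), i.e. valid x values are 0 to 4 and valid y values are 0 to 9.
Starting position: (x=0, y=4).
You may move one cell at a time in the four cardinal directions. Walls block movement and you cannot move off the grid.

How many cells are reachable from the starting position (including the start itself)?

Answer: Reachable cells: 47

Derivation:
BFS flood-fill from (x=0, y=4):
  Distance 0: (x=0, y=4)
  Distance 1: (x=0, y=3), (x=1, y=4), (x=0, y=5)
  Distance 2: (x=0, y=2), (x=1, y=3), (x=2, y=4), (x=1, y=5), (x=0, y=6)
  Distance 3: (x=0, y=1), (x=1, y=2), (x=2, y=3), (x=2, y=5), (x=1, y=6), (x=0, y=7)
  Distance 4: (x=0, y=0), (x=1, y=1), (x=2, y=2), (x=3, y=3), (x=3, y=5), (x=2, y=6), (x=1, y=7), (x=0, y=8)
  Distance 5: (x=1, y=0), (x=2, y=1), (x=3, y=2), (x=4, y=3), (x=4, y=5), (x=3, y=6), (x=2, y=7), (x=1, y=8), (x=0, y=9)
  Distance 6: (x=2, y=0), (x=3, y=1), (x=4, y=2), (x=4, y=4), (x=4, y=6), (x=3, y=7), (x=2, y=8), (x=1, y=9)
  Distance 7: (x=3, y=0), (x=4, y=1), (x=4, y=7), (x=3, y=8)
  Distance 8: (x=4, y=8), (x=3, y=9)
  Distance 9: (x=4, y=9)
Total reachable: 47 (grid has 47 open cells total)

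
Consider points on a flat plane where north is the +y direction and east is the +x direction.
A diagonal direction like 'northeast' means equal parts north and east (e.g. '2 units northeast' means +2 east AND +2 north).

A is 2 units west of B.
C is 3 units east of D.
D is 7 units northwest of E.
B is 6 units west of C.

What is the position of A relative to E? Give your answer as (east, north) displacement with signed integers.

Place E at the origin (east=0, north=0).
  D is 7 units northwest of E: delta (east=-7, north=+7); D at (east=-7, north=7).
  C is 3 units east of D: delta (east=+3, north=+0); C at (east=-4, north=7).
  B is 6 units west of C: delta (east=-6, north=+0); B at (east=-10, north=7).
  A is 2 units west of B: delta (east=-2, north=+0); A at (east=-12, north=7).
Therefore A relative to E: (east=-12, north=7).

Answer: A is at (east=-12, north=7) relative to E.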